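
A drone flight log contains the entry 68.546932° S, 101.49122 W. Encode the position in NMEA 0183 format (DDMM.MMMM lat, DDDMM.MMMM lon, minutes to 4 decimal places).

φ: minutes = (68.546932 − 68) × 60 = 32.815920
Longitude: minutes = (101.491220 − 101) × 60 = 29.473200

6832.8159,S / 10129.4732,W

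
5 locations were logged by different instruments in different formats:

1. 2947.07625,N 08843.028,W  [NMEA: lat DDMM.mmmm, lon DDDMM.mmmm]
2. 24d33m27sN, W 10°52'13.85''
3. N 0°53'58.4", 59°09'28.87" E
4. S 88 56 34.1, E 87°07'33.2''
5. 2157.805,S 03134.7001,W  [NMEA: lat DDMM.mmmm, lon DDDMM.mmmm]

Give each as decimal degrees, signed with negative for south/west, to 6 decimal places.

1. 29.784604, -88.717133
2. 24.557500, -10.870514
3. 0.899556, 59.158019
4. -88.942806, 87.125889
5. -21.963417, -31.578335

Point 1:
  Latitude: degrees = first 2 digits = 29, minutes = 47.07625; 29 + 47.07625/60 = 29.7846042
  N → positive
  Lon: split at 3 digits → 088° and 43.028′; 88 + 43.028/60 = 88.7171333
  hemisphere W, so the sign is −
Point 2:
  Latitude: 33′ + 27″ = 33.45000′; 24 + 33.45000/60 = 24.5575000
  N ⇒ keep positive
  Lon: 52′ + 13.85″ = 52.23083′; 10 + 52.23083/60 = 10.8705139
  hemisphere W, so the sign is −
Point 3:
  Latitude: 0° + 53/60 + 58.4/3600 = 0 + 0.883333 + 0.016222 = 0.8995556
  N ⇒ keep positive
  Lon: 59° + 9/60 + 28.87/3600 = 59 + 0.150000 + 0.008019 = 59.1580194
  E ⇒ keep positive
Point 4:
  Latitude: 88° + 56/60 + 34.1/3600 = 88 + 0.933333 + 0.009472 = 88.9428056
  S → negative
  Lon: 87 + 7/60 + 33.2/3600 = 87.1258889
  E → positive
Point 5:
  Latitude: degrees = first 2 digits = 21, minutes = 57.805; 21 + 57.805/60 = 21.9634167
  hemisphere S, so the sign is −
  λ: split at 3 digits → 031° and 34.7001′; 31 + 34.7001/60 = 31.5783350
  W ⇒ negate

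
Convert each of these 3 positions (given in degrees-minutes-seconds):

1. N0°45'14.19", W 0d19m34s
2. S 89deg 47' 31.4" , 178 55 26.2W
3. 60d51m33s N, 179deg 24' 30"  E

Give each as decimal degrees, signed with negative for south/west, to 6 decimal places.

Point 1:
  Lat: 0 + 45/60 + 14.19/3600 = 0.7539417
  N → positive
  λ: 0° + 19/60 + 34/3600 = 0 + 0.316667 + 0.009444 = 0.3261111
  W ⇒ negate
Point 2:
  φ: 89° + 47/60 + 31.4/3600 = 89 + 0.783333 + 0.008722 = 89.7920556
  hemisphere S, so the sign is −
  Longitude: 178° + 55/60 + 26.2/3600 = 178 + 0.916667 + 0.007278 = 178.9239444
  hemisphere W, so the sign is −
Point 3:
  Latitude: 51′ + 33″ = 51.55000′; 60 + 51.55000/60 = 60.8591667
  N ⇒ keep positive
  Lon: 179° + 24/60 + 30/3600 = 179 + 0.400000 + 0.008333 = 179.4083333
  E ⇒ keep positive

1. 0.753942, -0.326111
2. -89.792056, -178.923944
3. 60.859167, 179.408333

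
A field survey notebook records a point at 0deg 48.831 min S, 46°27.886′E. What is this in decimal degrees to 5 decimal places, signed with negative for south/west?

-0.81385, 46.46477

Lat: 48.831′ = 0.813850°; total 0.813850
hemisphere S, so the sign is −
Longitude: 46 + 27.886/60 = 46.464767
E ⇒ keep positive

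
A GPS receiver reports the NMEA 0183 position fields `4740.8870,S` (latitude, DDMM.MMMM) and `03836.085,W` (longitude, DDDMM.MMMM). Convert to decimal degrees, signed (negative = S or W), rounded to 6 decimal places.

-47.681450, -38.601417

Lat: split at 2 digits → 47° and 40.887′; 47 + 40.887/60 = 47.6814500
S ⇒ negate
Longitude: degrees = first 3 digits = 38, minutes = 36.085; 38 + 36.085/60 = 38.6014167
W ⇒ negate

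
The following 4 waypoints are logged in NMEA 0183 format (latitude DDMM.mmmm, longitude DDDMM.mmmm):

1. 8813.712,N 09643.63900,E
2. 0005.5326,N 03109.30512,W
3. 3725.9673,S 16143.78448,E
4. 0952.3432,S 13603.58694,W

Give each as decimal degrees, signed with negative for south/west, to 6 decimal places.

1. 88.228533, 96.727317
2. 0.092210, -31.155085
3. -37.432788, 161.729741
4. -9.872387, -136.059782

Point 1:
  Lat: split at 2 digits → 88° and 13.712′; 88 + 13.712/60 = 88.2285333
  N → positive
  Lon: split at 3 digits → 096° and 43.639′; 96 + 43.639/60 = 96.7273167
  E ⇒ keep positive
Point 2:
  Lat: split at 2 digits → 00° and 5.5326′; 0 + 5.5326/60 = 0.0922100
  N → positive
  Lon: split at 3 digits → 031° and 9.30512′; 31 + 9.30512/60 = 31.1550853
  W → negative
Point 3:
  φ: split at 2 digits → 37° and 25.9673′; 37 + 25.9673/60 = 37.4327883
  S ⇒ negate
  Longitude: degrees = first 3 digits = 161, minutes = 43.78448; 161 + 43.78448/60 = 161.7297413
  E → positive
Point 4:
  Lat: degrees = first 2 digits = 9, minutes = 52.3432; 9 + 52.3432/60 = 9.8723867
  S → negative
  λ: split at 3 digits → 136° and 3.58694′; 136 + 3.58694/60 = 136.0597823
  W ⇒ negate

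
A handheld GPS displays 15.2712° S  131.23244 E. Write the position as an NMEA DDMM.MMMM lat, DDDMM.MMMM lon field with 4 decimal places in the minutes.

1516.2720,S / 13113.9464,E

φ: fractional part 0.271200 → 16.272000 minutes
λ: fractional part 0.232440 → 13.946400 minutes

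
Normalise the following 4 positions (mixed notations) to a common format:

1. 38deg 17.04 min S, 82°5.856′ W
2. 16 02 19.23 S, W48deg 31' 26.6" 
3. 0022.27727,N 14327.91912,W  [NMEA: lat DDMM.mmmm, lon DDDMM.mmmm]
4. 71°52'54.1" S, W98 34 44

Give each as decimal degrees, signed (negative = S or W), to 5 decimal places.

Point 1:
  φ: 17.04′ = 0.284000°; total 38.284000
  hemisphere S, so the sign is −
  λ: 5.856′ = 0.097600°; total 82.097600
  hemisphere W, so the sign is −
Point 2:
  Latitude: 16 + 2/60 + 19.23/3600 = 16.038675
  S ⇒ negate
  Longitude: 48° + 31/60 + 26.6/3600 = 48 + 0.516667 + 0.007389 = 48.524056
  W ⇒ negate
Point 3:
  Lat: split at 2 digits → 00° and 22.27727′; 0 + 22.27727/60 = 0.371288
  N → positive
  λ: degrees = first 3 digits = 143, minutes = 27.91912; 143 + 27.91912/60 = 143.465319
  hemisphere W, so the sign is −
Point 4:
  Lat: 52′ + 54.1″ = 52.90167′; 71 + 52.90167/60 = 71.881694
  S ⇒ negate
  Longitude: 98 + 34/60 + 44/3600 = 98.578889
  W ⇒ negate

1. -38.28400, -82.09760
2. -16.03868, -48.52406
3. 0.37129, -143.46532
4. -71.88169, -98.57889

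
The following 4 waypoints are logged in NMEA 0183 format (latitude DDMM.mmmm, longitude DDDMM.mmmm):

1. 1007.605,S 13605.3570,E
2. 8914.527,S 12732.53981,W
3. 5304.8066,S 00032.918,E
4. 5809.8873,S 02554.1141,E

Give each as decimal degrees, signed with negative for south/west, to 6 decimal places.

Point 1:
  φ: split at 2 digits → 10° and 7.605′; 10 + 7.605/60 = 10.1267500
  S → negative
  Lon: split at 3 digits → 136° and 5.357′; 136 + 5.357/60 = 136.0892833
  E ⇒ keep positive
Point 2:
  Lat: degrees = first 2 digits = 89, minutes = 14.527; 89 + 14.527/60 = 89.2421167
  S ⇒ negate
  Lon: split at 3 digits → 127° and 32.53981′; 127 + 32.53981/60 = 127.5423302
  W ⇒ negate
Point 3:
  Latitude: split at 2 digits → 53° and 4.8066′; 53 + 4.8066/60 = 53.0801100
  S ⇒ negate
  Longitude: split at 3 digits → 000° and 32.918′; 0 + 32.918/60 = 0.5486333
  E → positive
Point 4:
  φ: split at 2 digits → 58° and 9.8873′; 58 + 9.8873/60 = 58.1647883
  hemisphere S, so the sign is −
  Longitude: split at 3 digits → 025° and 54.1141′; 25 + 54.1141/60 = 25.9019017
  E → positive

1. -10.126750, 136.089283
2. -89.242117, -127.542330
3. -53.080110, 0.548633
4. -58.164788, 25.901902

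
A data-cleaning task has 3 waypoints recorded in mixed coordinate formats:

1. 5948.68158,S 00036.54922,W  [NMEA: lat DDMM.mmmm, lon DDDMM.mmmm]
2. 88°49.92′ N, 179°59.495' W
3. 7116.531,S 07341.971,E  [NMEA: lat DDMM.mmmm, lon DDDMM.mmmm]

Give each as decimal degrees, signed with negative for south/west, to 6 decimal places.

Point 1:
  φ: split at 2 digits → 59° and 48.68158′; 59 + 48.68158/60 = 59.8113597
  hemisphere S, so the sign is −
  Longitude: degrees = first 3 digits = 0, minutes = 36.54922; 0 + 36.54922/60 = 0.6091537
  W ⇒ negate
Point 2:
  Lat: 88 + 49.92/60 = 88.8320000
  N ⇒ keep positive
  Lon: 179 + 59.495/60 = 179.9915833
  hemisphere W, so the sign is −
Point 3:
  φ: degrees = first 2 digits = 71, minutes = 16.531; 71 + 16.531/60 = 71.2755167
  hemisphere S, so the sign is −
  λ: split at 3 digits → 073° and 41.971′; 73 + 41.971/60 = 73.6995167
  E ⇒ keep positive

1. -59.811360, -0.609154
2. 88.832000, -179.991583
3. -71.275517, 73.699517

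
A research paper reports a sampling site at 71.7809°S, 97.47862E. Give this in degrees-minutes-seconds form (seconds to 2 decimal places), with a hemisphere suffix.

φ: 0.780900 × 60 = 46.85400′ → 46′, remainder × 60 = 51.2400″
Lon: 0.478620 × 60 = 28.71720′ → 28′, remainder × 60 = 43.0320″

71°46′51.24″ S, 97°28′43.03″ E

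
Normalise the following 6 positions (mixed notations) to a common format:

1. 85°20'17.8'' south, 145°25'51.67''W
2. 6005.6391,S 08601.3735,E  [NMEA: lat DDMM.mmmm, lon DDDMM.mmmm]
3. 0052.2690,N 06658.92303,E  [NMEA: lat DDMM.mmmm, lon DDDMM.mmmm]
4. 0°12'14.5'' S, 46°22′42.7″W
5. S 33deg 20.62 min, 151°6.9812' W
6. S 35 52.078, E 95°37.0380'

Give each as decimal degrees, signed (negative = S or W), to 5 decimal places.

1. -85.33828, -145.43102
2. -60.09399, 86.02289
3. 0.87115, 66.98205
4. -0.20403, -46.37853
5. -33.34367, -151.11635
6. -35.86797, 95.61730

Point 1:
  Lat: 20′ + 17.8″ = 20.29667′; 85 + 20.29667/60 = 85.338278
  S ⇒ negate
  Longitude: 145° + 25/60 + 51.67/3600 = 145 + 0.416667 + 0.014353 = 145.431019
  W ⇒ negate
Point 2:
  Latitude: split at 2 digits → 60° and 5.6391′; 60 + 5.6391/60 = 60.093985
  S ⇒ negate
  Longitude: degrees = first 3 digits = 86, minutes = 1.3735; 86 + 1.3735/60 = 86.022892
  E ⇒ keep positive
Point 3:
  φ: degrees = first 2 digits = 0, minutes = 52.269; 0 + 52.269/60 = 0.871150
  N → positive
  Lon: split at 3 digits → 066° and 58.92303′; 66 + 58.92303/60 = 66.982051
  E ⇒ keep positive
Point 4:
  Latitude: 0° + 12/60 + 14.5/3600 = 0 + 0.200000 + 0.004028 = 0.204028
  S → negative
  λ: 46° + 22/60 + 42.7/3600 = 46 + 0.366667 + 0.011861 = 46.378528
  W → negative
Point 5:
  Lat: 33 + 20.62/60 = 33.343667
  S → negative
  λ: 6.9812′ = 0.116353°; total 151.116353
  W → negative
Point 6:
  Lat: 52.078′ = 0.867967°; total 35.867967
  S ⇒ negate
  Longitude: 37.038′ = 0.617300°; total 95.617300
  E → positive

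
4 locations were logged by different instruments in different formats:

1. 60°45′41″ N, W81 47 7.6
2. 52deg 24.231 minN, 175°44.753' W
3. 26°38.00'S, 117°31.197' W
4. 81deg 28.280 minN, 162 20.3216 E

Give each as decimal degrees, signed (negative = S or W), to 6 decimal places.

1. 60.761389, -81.785444
2. 52.403850, -175.745883
3. -26.633333, -117.519950
4. 81.471333, 162.338693

Point 1:
  Lat: 45′ + 41″ = 45.68333′; 60 + 45.68333/60 = 60.7613889
  N ⇒ keep positive
  Longitude: 81 + 47/60 + 7.6/3600 = 81.7854444
  W → negative
Point 2:
  φ: 52 + 24.231/60 = 52.4038500
  N ⇒ keep positive
  Lon: 175 + 44.753/60 = 175.7458833
  W ⇒ negate
Point 3:
  φ: 38′ = 0.633333°; total 26.6333333
  hemisphere S, so the sign is −
  Lon: 117 + 31.197/60 = 117.5199500
  hemisphere W, so the sign is −
Point 4:
  φ: 81 + 28.28/60 = 81.4713333
  N → positive
  λ: 20.3216′ = 0.338693°; total 162.3386933
  E ⇒ keep positive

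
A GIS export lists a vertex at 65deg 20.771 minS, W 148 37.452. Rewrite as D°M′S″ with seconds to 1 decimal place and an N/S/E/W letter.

φ: 20.77100′ → 20′ and 0.77100 × 60 = 46.260″
λ: fractional minutes 0.45200 × 60 = 27.120″

65°20′46.3″ S, 148°37′27.1″ W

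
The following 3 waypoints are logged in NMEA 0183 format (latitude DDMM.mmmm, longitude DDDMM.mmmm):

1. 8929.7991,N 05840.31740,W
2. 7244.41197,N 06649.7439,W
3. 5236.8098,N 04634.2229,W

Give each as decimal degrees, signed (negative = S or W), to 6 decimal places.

1. 89.496652, -58.671957
2. 72.740200, -66.829065
3. 52.613497, -46.570382

Point 1:
  Latitude: degrees = first 2 digits = 89, minutes = 29.7991; 89 + 29.7991/60 = 89.4966517
  N → positive
  Longitude: degrees = first 3 digits = 58, minutes = 40.3174; 58 + 40.3174/60 = 58.6719567
  hemisphere W, so the sign is −
Point 2:
  Latitude: split at 2 digits → 72° and 44.41197′; 72 + 44.41197/60 = 72.7401995
  N ⇒ keep positive
  Lon: split at 3 digits → 066° and 49.7439′; 66 + 49.7439/60 = 66.8290650
  W ⇒ negate
Point 3:
  Lat: split at 2 digits → 52° and 36.8098′; 52 + 36.8098/60 = 52.6134967
  N → positive
  Lon: degrees = first 3 digits = 46, minutes = 34.2229; 46 + 34.2229/60 = 46.5703817
  hemisphere W, so the sign is −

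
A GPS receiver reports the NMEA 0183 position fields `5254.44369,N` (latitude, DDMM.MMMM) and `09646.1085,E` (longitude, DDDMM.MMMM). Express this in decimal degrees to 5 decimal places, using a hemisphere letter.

Latitude: degrees = first 2 digits = 52, minutes = 54.44369; 52 + 54.44369/60 = 52.907395
λ: split at 3 digits → 096° and 46.1085′; 96 + 46.1085/60 = 96.768475

52.90739° N, 96.76848° E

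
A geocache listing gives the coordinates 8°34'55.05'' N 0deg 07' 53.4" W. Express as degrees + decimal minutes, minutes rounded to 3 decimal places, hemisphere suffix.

8° 34.918′ N, 0° 7.890′ W

Lat: 34 + 55.05/60 = 34.91750′
Lon: seconds/60 = 0.89000; minutes = 7 + 0.89000 = 7.89000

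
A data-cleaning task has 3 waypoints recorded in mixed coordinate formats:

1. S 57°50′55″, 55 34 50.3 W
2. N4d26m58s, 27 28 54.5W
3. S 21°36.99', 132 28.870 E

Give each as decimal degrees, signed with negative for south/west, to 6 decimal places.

1. -57.848611, -55.580639
2. 4.449444, -27.481806
3. -21.616500, 132.481167

Point 1:
  Latitude: 57° + 50/60 + 55/3600 = 57 + 0.833333 + 0.015278 = 57.8486111
  S ⇒ negate
  Longitude: 34′ + 50.3″ = 34.83833′; 55 + 34.83833/60 = 55.5806389
  W ⇒ negate
Point 2:
  φ: 4 + 26/60 + 58/3600 = 4.4494444
  N ⇒ keep positive
  Longitude: 27 + 28/60 + 54.5/3600 = 27.4818056
  hemisphere W, so the sign is −
Point 3:
  Latitude: 36.99′ = 0.616500°; total 21.6165000
  S ⇒ negate
  λ: 132 + 28.87/60 = 132.4811667
  E → positive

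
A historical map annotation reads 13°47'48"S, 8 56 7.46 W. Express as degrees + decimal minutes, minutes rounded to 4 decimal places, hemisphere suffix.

13° 47.8000′ S, 8° 56.1243′ W

Latitude: seconds/60 = 0.80000; minutes = 47 + 0.80000 = 47.800000
λ: seconds/60 = 0.12433; minutes = 56 + 0.12433 = 56.124333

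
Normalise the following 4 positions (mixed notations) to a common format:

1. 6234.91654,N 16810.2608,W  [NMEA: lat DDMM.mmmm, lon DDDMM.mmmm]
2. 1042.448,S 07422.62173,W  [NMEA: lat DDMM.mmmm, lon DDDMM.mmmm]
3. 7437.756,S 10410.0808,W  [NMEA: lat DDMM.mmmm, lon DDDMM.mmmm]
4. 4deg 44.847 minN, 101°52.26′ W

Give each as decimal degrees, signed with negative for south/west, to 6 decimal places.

1. 62.581942, -168.171013
2. -10.707467, -74.377029
3. -74.629267, -104.168013
4. 4.747450, -101.871000

Point 1:
  φ: degrees = first 2 digits = 62, minutes = 34.91654; 62 + 34.91654/60 = 62.5819423
  N → positive
  Lon: degrees = first 3 digits = 168, minutes = 10.2608; 168 + 10.2608/60 = 168.1710133
  hemisphere W, so the sign is −
Point 2:
  Lat: split at 2 digits → 10° and 42.448′; 10 + 42.448/60 = 10.7074667
  S ⇒ negate
  λ: degrees = first 3 digits = 74, minutes = 22.62173; 74 + 22.62173/60 = 74.3770288
  W → negative
Point 3:
  φ: degrees = first 2 digits = 74, minutes = 37.756; 74 + 37.756/60 = 74.6292667
  S ⇒ negate
  λ: split at 3 digits → 104° and 10.0808′; 104 + 10.0808/60 = 104.1680133
  W → negative
Point 4:
  Lat: 44.847′ = 0.747450°; total 4.7474500
  N → positive
  Lon: 101 + 52.26/60 = 101.8710000
  hemisphere W, so the sign is −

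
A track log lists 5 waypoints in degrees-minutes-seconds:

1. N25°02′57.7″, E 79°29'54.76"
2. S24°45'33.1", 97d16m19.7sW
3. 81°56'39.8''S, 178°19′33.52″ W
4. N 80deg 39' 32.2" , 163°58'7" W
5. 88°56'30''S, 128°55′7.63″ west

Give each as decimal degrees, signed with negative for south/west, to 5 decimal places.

Point 1:
  Latitude: 2′ + 57.7″ = 2.96167′; 25 + 2.96167/60 = 25.049361
  N ⇒ keep positive
  Longitude: 29′ + 54.76″ = 29.91267′; 79 + 29.91267/60 = 79.498544
  E ⇒ keep positive
Point 2:
  φ: 24 + 45/60 + 33.1/3600 = 24.759194
  hemisphere S, so the sign is −
  Lon: 16′ + 19.7″ = 16.32833′; 97 + 16.32833/60 = 97.272139
  W ⇒ negate
Point 3:
  Latitude: 81° + 56/60 + 39.8/3600 = 81 + 0.933333 + 0.011056 = 81.944389
  hemisphere S, so the sign is −
  Longitude: 178 + 19/60 + 33.52/3600 = 178.325978
  W ⇒ negate
Point 4:
  Latitude: 80° + 39/60 + 32.2/3600 = 80 + 0.650000 + 0.008944 = 80.658944
  N ⇒ keep positive
  Lon: 163 + 58/60 + 7/3600 = 163.968611
  W ⇒ negate
Point 5:
  Lat: 56′ + 30″ = 56.50000′; 88 + 56.50000/60 = 88.941667
  S ⇒ negate
  Lon: 55′ + 7.63″ = 55.12717′; 128 + 55.12717/60 = 128.918786
  W → negative

1. 25.04936, 79.49854
2. -24.75919, -97.27214
3. -81.94439, -178.32598
4. 80.65894, -163.96861
5. -88.94167, -128.91879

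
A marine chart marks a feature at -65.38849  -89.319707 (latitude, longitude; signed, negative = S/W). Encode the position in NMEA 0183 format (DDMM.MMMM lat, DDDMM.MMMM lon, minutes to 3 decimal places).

6523.309,S / 08919.182,W

Latitude is negative → S; |value| = 65.388490
φ: fractional part 0.388490 → 23.30940 minutes
Longitude is negative → W; |value| = 89.319707
Lon: minutes = (89.319707 − 89) × 60 = 19.18242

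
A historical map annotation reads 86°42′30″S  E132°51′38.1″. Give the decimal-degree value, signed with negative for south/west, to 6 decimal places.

Lat: 42′ + 30″ = 42.50000′; 86 + 42.50000/60 = 86.7083333
hemisphere S, so the sign is −
Lon: 132 + 51/60 + 38.1/3600 = 132.8605833
E → positive

-86.708333, 132.860583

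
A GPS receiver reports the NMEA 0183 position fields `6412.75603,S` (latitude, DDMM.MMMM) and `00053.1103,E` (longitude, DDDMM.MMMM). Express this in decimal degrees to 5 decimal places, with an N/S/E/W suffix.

64.21260° S, 0.88517° E

φ: degrees = first 2 digits = 64, minutes = 12.75603; 64 + 12.75603/60 = 64.212601
Longitude: degrees = first 3 digits = 0, minutes = 53.1103; 0 + 53.1103/60 = 0.885172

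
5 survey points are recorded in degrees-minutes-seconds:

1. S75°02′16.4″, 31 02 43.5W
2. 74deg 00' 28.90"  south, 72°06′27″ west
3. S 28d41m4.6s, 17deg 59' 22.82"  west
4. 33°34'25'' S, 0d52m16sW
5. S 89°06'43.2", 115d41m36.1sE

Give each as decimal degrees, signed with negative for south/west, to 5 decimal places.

1. -75.03789, -31.04542
2. -74.00803, -72.10750
3. -28.68461, -17.98967
4. -33.57361, -0.87111
5. -89.11200, 115.69336

Point 1:
  φ: 75 + 2/60 + 16.4/3600 = 75.037889
  S → negative
  Longitude: 31° + 2/60 + 43.5/3600 = 31 + 0.033333 + 0.012083 = 31.045417
  hemisphere W, so the sign is −
Point 2:
  φ: 74° + 0/60 + 28.9/3600 = 74 + 0.000000 + 0.008028 = 74.008028
  S → negative
  Lon: 6′ + 27″ = 6.45000′; 72 + 6.45000/60 = 72.107500
  W ⇒ negate
Point 3:
  Latitude: 41′ + 4.6″ = 41.07667′; 28 + 41.07667/60 = 28.684611
  S ⇒ negate
  Longitude: 17° + 59/60 + 22.82/3600 = 17 + 0.983333 + 0.006339 = 17.989672
  W ⇒ negate
Point 4:
  Lat: 33 + 34/60 + 25/3600 = 33.573611
  S → negative
  λ: 0 + 52/60 + 16/3600 = 0.871111
  W ⇒ negate
Point 5:
  φ: 6′ + 43.2″ = 6.72000′; 89 + 6.72000/60 = 89.112000
  hemisphere S, so the sign is −
  Lon: 41′ + 36.1″ = 41.60167′; 115 + 41.60167/60 = 115.693361
  E ⇒ keep positive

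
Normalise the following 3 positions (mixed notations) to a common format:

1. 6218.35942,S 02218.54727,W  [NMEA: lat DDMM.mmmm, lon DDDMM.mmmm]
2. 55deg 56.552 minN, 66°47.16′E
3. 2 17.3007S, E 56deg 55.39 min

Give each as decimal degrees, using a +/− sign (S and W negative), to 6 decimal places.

1. -62.305990, -22.309121
2. 55.942533, 66.786000
3. -2.288345, 56.923167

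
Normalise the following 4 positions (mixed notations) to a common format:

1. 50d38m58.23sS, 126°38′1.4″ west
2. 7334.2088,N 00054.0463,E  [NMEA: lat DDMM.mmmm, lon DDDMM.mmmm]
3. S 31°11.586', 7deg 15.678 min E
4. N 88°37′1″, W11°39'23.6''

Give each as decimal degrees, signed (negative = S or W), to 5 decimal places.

1. -50.64951, -126.63372
2. 73.57015, 0.90077
3. -31.19310, 7.26130
4. 88.61694, -11.65656

Point 1:
  Lat: 50° + 38/60 + 58.23/3600 = 50 + 0.633333 + 0.016175 = 50.649508
  hemisphere S, so the sign is −
  Lon: 126° + 38/60 + 1.4/3600 = 126 + 0.633333 + 0.000389 = 126.633722
  W ⇒ negate
Point 2:
  Latitude: split at 2 digits → 73° and 34.2088′; 73 + 34.2088/60 = 73.570147
  N → positive
  Lon: degrees = first 3 digits = 0, minutes = 54.0463; 0 + 54.0463/60 = 0.900772
  E → positive
Point 3:
  φ: 11.586′ = 0.193100°; total 31.193100
  hemisphere S, so the sign is −
  Lon: 7 + 15.678/60 = 7.261300
  E ⇒ keep positive
Point 4:
  Lat: 88° + 37/60 + 1/3600 = 88 + 0.616667 + 0.000278 = 88.616944
  N → positive
  λ: 11 + 39/60 + 23.6/3600 = 11.656556
  hemisphere W, so the sign is −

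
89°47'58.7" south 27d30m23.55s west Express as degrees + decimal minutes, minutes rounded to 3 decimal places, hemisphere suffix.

Latitude: seconds/60 = 0.97833; minutes = 47 + 0.97833 = 47.97833
Lon: 30 + 23.55/60 = 30.39250′

89° 47.978′ S, 27° 30.393′ W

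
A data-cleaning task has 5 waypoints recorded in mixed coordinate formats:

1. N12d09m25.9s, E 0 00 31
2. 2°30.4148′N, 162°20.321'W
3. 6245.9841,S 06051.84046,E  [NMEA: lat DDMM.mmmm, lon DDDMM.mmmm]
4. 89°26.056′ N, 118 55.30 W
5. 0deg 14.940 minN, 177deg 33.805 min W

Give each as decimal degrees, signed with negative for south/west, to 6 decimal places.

1. 12.157194, 0.008611
2. 2.506913, -162.338683
3. -62.766402, 60.864008
4. 89.434267, -118.921667
5. 0.249000, -177.563417

Point 1:
  Lat: 12° + 9/60 + 25.9/3600 = 12 + 0.150000 + 0.007194 = 12.1571944
  N ⇒ keep positive
  Longitude: 0 + 0/60 + 31/3600 = 0.0086111
  E ⇒ keep positive
Point 2:
  φ: 2 + 30.4148/60 = 2.5069133
  N → positive
  Longitude: 162 + 20.321/60 = 162.3386833
  W ⇒ negate
Point 3:
  Lat: degrees = first 2 digits = 62, minutes = 45.9841; 62 + 45.9841/60 = 62.7664017
  S → negative
  λ: split at 3 digits → 060° and 51.84046′; 60 + 51.84046/60 = 60.8640077
  E ⇒ keep positive
Point 4:
  φ: 26.056′ = 0.434267°; total 89.4342667
  N ⇒ keep positive
  Lon: 118 + 55.3/60 = 118.9216667
  W → negative
Point 5:
  φ: 14.94′ = 0.249000°; total 0.2490000
  N ⇒ keep positive
  λ: 177 + 33.805/60 = 177.5634167
  hemisphere W, so the sign is −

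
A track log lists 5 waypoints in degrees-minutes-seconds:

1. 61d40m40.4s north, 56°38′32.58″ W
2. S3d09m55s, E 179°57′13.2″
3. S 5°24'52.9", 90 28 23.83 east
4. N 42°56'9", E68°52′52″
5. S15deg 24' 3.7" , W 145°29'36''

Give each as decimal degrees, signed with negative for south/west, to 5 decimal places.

Point 1:
  Latitude: 61 + 40/60 + 40.4/3600 = 61.677889
  N ⇒ keep positive
  λ: 38′ + 32.58″ = 38.54300′; 56 + 38.54300/60 = 56.642383
  W → negative
Point 2:
  Latitude: 3° + 9/60 + 55/3600 = 3 + 0.150000 + 0.015278 = 3.165278
  hemisphere S, so the sign is −
  λ: 179° + 57/60 + 13.2/3600 = 179 + 0.950000 + 0.003667 = 179.953667
  E → positive
Point 3:
  φ: 24′ + 52.9″ = 24.88167′; 5 + 24.88167/60 = 5.414694
  S ⇒ negate
  Lon: 90 + 28/60 + 23.83/3600 = 90.473286
  E ⇒ keep positive
Point 4:
  φ: 56′ + 9″ = 56.15000′; 42 + 56.15000/60 = 42.935833
  N ⇒ keep positive
  Longitude: 68 + 52/60 + 52/3600 = 68.881111
  E → positive
Point 5:
  Lat: 24′ + 3.7″ = 24.06167′; 15 + 24.06167/60 = 15.401028
  hemisphere S, so the sign is −
  Longitude: 145° + 29/60 + 36/3600 = 145 + 0.483333 + 0.010000 = 145.493333
  W → negative

1. 61.67789, -56.64238
2. -3.16528, 179.95367
3. -5.41469, 90.47329
4. 42.93583, 68.88111
5. -15.40103, -145.49333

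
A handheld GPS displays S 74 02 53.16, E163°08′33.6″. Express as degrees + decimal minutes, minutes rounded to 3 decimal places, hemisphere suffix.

74° 2.886′ S, 163° 8.560′ E

φ: 2 + 53.16/60 = 2.88600′
λ: 8 + 33.6/60 = 8.56000′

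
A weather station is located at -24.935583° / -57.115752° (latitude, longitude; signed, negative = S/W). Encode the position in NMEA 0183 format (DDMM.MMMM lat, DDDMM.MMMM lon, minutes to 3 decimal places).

2456.135,S / 05706.945,W

Latitude is negative → S; |value| = 24.935583
Latitude: 24° + 0.935583 × 60 = 24° 56.13498′
Longitude is negative → W; |value| = 57.115752
λ: minutes = (57.115752 − 57) × 60 = 6.94512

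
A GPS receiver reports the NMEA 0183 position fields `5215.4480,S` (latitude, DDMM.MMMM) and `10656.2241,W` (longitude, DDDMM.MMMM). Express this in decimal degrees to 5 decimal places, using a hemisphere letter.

φ: degrees = first 2 digits = 52, minutes = 15.448; 52 + 15.448/60 = 52.257467
Longitude: degrees = first 3 digits = 106, minutes = 56.2241; 106 + 56.2241/60 = 106.937068

52.25747° S, 106.93707° W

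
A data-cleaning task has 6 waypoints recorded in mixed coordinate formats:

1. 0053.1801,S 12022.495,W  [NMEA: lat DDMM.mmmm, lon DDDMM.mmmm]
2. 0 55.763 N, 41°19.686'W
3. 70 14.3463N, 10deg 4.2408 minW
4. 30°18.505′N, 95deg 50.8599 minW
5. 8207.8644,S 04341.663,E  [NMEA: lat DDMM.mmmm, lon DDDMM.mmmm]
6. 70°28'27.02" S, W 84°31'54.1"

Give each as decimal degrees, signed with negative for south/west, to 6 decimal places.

Point 1:
  Latitude: degrees = first 2 digits = 0, minutes = 53.1801; 0 + 53.1801/60 = 0.8863350
  S → negative
  λ: degrees = first 3 digits = 120, minutes = 22.495; 120 + 22.495/60 = 120.3749167
  W → negative
Point 2:
  Lat: 0 + 55.763/60 = 0.9293833
  N ⇒ keep positive
  λ: 41 + 19.686/60 = 41.3281000
  W → negative
Point 3:
  Lat: 14.3463′ = 0.239105°; total 70.2391050
  N ⇒ keep positive
  λ: 4.2408′ = 0.070680°; total 10.0706800
  hemisphere W, so the sign is −
Point 4:
  φ: 30 + 18.505/60 = 30.3084167
  N → positive
  Longitude: 50.8599′ = 0.847665°; total 95.8476650
  W → negative
Point 5:
  Lat: split at 2 digits → 82° and 7.8644′; 82 + 7.8644/60 = 82.1310733
  S ⇒ negate
  Lon: split at 3 digits → 043° and 41.663′; 43 + 41.663/60 = 43.6943833
  E → positive
Point 6:
  φ: 70° + 28/60 + 27.02/3600 = 70 + 0.466667 + 0.007506 = 70.4741722
  S ⇒ negate
  Longitude: 31′ + 54.1″ = 31.90167′; 84 + 31.90167/60 = 84.5316944
  W ⇒ negate

1. -0.886335, -120.374917
2. 0.929383, -41.328100
3. 70.239105, -10.070680
4. 30.308417, -95.847665
5. -82.131073, 43.694383
6. -70.474172, -84.531694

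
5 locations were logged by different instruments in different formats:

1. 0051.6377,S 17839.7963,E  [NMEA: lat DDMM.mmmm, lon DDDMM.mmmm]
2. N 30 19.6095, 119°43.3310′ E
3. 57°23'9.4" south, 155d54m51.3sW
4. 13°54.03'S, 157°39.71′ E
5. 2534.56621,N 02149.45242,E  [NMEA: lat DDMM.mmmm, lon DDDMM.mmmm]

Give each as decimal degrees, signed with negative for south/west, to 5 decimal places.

1. -0.86063, 178.66327
2. 30.32683, 119.72218
3. -57.38594, -155.91425
4. -13.90050, 157.66183
5. 25.57610, 21.82421

Point 1:
  φ: degrees = first 2 digits = 0, minutes = 51.6377; 0 + 51.6377/60 = 0.860628
  S ⇒ negate
  λ: degrees = first 3 digits = 178, minutes = 39.7963; 178 + 39.7963/60 = 178.663272
  E ⇒ keep positive
Point 2:
  Latitude: 19.6095′ = 0.326825°; total 30.326825
  N → positive
  Longitude: 43.331′ = 0.722183°; total 119.722183
  E → positive
Point 3:
  Latitude: 23′ + 9.4″ = 23.15667′; 57 + 23.15667/60 = 57.385944
  S → negative
  Lon: 54′ + 51.3″ = 54.85500′; 155 + 54.85500/60 = 155.914250
  W ⇒ negate
Point 4:
  φ: 13 + 54.03/60 = 13.900500
  hemisphere S, so the sign is −
  Longitude: 157 + 39.71/60 = 157.661833
  E ⇒ keep positive
Point 5:
  Latitude: degrees = first 2 digits = 25, minutes = 34.56621; 25 + 34.56621/60 = 25.576104
  N ⇒ keep positive
  λ: split at 3 digits → 021° and 49.45242′; 21 + 49.45242/60 = 21.824207
  E ⇒ keep positive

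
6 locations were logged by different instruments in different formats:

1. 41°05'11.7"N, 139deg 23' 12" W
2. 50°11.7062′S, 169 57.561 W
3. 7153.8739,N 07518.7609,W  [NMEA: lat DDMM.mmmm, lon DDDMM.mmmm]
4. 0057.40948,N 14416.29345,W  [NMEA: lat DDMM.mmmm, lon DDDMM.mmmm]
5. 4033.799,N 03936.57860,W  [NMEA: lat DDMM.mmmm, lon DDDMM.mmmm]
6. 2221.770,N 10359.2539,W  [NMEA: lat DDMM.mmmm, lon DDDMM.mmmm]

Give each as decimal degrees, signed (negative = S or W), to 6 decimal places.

Point 1:
  Latitude: 5′ + 11.7″ = 5.19500′; 41 + 5.19500/60 = 41.0865833
  N ⇒ keep positive
  Longitude: 23′ + 12″ = 23.20000′; 139 + 23.20000/60 = 139.3866667
  hemisphere W, so the sign is −
Point 2:
  Lat: 11.7062′ = 0.195103°; total 50.1951033
  S → negative
  λ: 169 + 57.561/60 = 169.9593500
  W → negative
Point 3:
  φ: split at 2 digits → 71° and 53.8739′; 71 + 53.8739/60 = 71.8978983
  N ⇒ keep positive
  λ: split at 3 digits → 075° and 18.7609′; 75 + 18.7609/60 = 75.3126817
  W → negative
Point 4:
  φ: degrees = first 2 digits = 0, minutes = 57.40948; 0 + 57.40948/60 = 0.9568247
  N → positive
  λ: degrees = first 3 digits = 144, minutes = 16.29345; 144 + 16.29345/60 = 144.2715575
  W → negative
Point 5:
  Lat: degrees = first 2 digits = 40, minutes = 33.799; 40 + 33.799/60 = 40.5633167
  N ⇒ keep positive
  Lon: degrees = first 3 digits = 39, minutes = 36.5786; 39 + 36.5786/60 = 39.6096433
  W → negative
Point 6:
  Lat: split at 2 digits → 22° and 21.77′; 22 + 21.77/60 = 22.3628333
  N ⇒ keep positive
  Longitude: split at 3 digits → 103° and 59.2539′; 103 + 59.2539/60 = 103.9875650
  W ⇒ negate

1. 41.086583, -139.386667
2. -50.195103, -169.959350
3. 71.897898, -75.312682
4. 0.956825, -144.271558
5. 40.563317, -39.609643
6. 22.362833, -103.987565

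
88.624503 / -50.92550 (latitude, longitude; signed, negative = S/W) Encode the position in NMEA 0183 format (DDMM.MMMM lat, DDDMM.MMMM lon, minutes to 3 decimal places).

Lat: 88° + 0.624503 × 60 = 88° 37.47018′
Longitude is negative → W; |value| = 50.925500
λ: minutes = (50.925500 − 50) × 60 = 55.53000

8837.470,N / 05055.530,W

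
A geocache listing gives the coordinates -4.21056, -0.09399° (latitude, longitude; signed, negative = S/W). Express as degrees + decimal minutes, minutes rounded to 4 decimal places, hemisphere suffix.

4° 12.6336′ S, 0° 5.6394′ W

Latitude is negative → S; |value| = 4.210560
φ: minutes = (4.210560 − 4) × 60 = 12.633600
Longitude is negative → W; |value| = 0.093990
Longitude: minutes = (0.093990 − 0) × 60 = 5.639400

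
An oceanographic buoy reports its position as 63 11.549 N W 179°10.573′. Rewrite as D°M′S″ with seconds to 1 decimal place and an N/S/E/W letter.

Lat: fractional minutes 0.54900 × 60 = 32.940″
Lon: fractional minutes 0.57300 × 60 = 34.380″

63°11′32.9″ N, 179°10′34.4″ W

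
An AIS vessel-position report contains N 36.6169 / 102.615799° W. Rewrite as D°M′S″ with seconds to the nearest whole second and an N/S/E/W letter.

36°37′1″ N, 102°36′57″ W

Latitude: 0.616900 × 60 = 37.01400′ → 37′, remainder × 60 = 0.84″
Longitude: 0.615799° → 36.94794′; 0.94794 × 60 = 56.88″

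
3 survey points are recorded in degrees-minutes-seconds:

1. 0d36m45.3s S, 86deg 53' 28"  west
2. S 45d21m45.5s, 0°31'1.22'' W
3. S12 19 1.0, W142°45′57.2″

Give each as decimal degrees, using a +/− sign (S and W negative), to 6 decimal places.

1. -0.612583, -86.891111
2. -45.362639, -0.517006
3. -12.316944, -142.765889

Point 1:
  φ: 0 + 36/60 + 45.3/3600 = 0.6125833
  hemisphere S, so the sign is −
  λ: 86° + 53/60 + 28/3600 = 86 + 0.883333 + 0.007778 = 86.8911111
  W → negative
Point 2:
  Lat: 21′ + 45.5″ = 21.75833′; 45 + 21.75833/60 = 45.3626389
  S ⇒ negate
  Longitude: 0 + 31/60 + 1.22/3600 = 0.5170056
  W ⇒ negate
Point 3:
  Latitude: 12 + 19/60 + 1/3600 = 12.3169444
  hemisphere S, so the sign is −
  λ: 142 + 45/60 + 57.2/3600 = 142.7658889
  W → negative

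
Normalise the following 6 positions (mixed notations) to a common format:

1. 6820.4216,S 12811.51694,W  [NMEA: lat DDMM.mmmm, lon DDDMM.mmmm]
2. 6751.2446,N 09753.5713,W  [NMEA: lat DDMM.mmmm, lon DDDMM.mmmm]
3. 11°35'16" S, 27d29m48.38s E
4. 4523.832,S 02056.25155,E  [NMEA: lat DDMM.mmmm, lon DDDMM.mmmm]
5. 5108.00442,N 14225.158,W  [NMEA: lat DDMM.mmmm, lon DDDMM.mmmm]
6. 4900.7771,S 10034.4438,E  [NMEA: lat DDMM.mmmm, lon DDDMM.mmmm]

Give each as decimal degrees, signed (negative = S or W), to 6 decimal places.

Point 1:
  Lat: degrees = first 2 digits = 68, minutes = 20.4216; 68 + 20.4216/60 = 68.3403600
  S → negative
  Lon: split at 3 digits → 128° and 11.51694′; 128 + 11.51694/60 = 128.1919490
  hemisphere W, so the sign is −
Point 2:
  φ: split at 2 digits → 67° and 51.2446′; 67 + 51.2446/60 = 67.8540767
  N → positive
  Longitude: degrees = first 3 digits = 97, minutes = 53.5713; 97 + 53.5713/60 = 97.8928550
  W ⇒ negate
Point 3:
  Latitude: 35′ + 16″ = 35.26667′; 11 + 35.26667/60 = 11.5877778
  hemisphere S, so the sign is −
  λ: 29′ + 48.38″ = 29.80633′; 27 + 29.80633/60 = 27.4967722
  E → positive
Point 4:
  Latitude: degrees = first 2 digits = 45, minutes = 23.832; 45 + 23.832/60 = 45.3972000
  S → negative
  Lon: split at 3 digits → 020° and 56.25155′; 20 + 56.25155/60 = 20.9375258
  E → positive
Point 5:
  φ: degrees = first 2 digits = 51, minutes = 8.00442; 51 + 8.00442/60 = 51.1334070
  N ⇒ keep positive
  Lon: split at 3 digits → 142° and 25.158′; 142 + 25.158/60 = 142.4193000
  W → negative
Point 6:
  Lat: split at 2 digits → 49° and 0.7771′; 49 + 0.7771/60 = 49.0129517
  S ⇒ negate
  Longitude: split at 3 digits → 100° and 34.4438′; 100 + 34.4438/60 = 100.5740633
  E → positive

1. -68.340360, -128.191949
2. 67.854077, -97.892855
3. -11.587778, 27.496772
4. -45.397200, 20.937526
5. 51.133407, -142.419300
6. -49.012952, 100.574063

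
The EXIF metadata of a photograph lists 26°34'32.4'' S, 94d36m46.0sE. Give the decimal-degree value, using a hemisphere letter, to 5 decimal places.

26.57567° S, 94.61278° E

Latitude: 34′ + 32.4″ = 34.54000′; 26 + 34.54000/60 = 26.575667
λ: 94° + 36/60 + 46/3600 = 94 + 0.600000 + 0.012778 = 94.612778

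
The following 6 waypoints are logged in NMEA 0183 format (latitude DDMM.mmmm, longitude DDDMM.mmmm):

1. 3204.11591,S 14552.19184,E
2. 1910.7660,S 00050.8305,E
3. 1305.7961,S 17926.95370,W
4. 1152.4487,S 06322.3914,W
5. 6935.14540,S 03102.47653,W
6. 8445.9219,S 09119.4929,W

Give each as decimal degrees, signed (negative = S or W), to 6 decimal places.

Point 1:
  Lat: split at 2 digits → 32° and 4.11591′; 32 + 4.11591/60 = 32.0685985
  S ⇒ negate
  λ: split at 3 digits → 145° and 52.19184′; 145 + 52.19184/60 = 145.8698640
  E → positive
Point 2:
  Latitude: degrees = first 2 digits = 19, minutes = 10.766; 19 + 10.766/60 = 19.1794333
  S ⇒ negate
  λ: degrees = first 3 digits = 0, minutes = 50.8305; 0 + 50.8305/60 = 0.8471750
  E → positive
Point 3:
  φ: degrees = first 2 digits = 13, minutes = 5.7961; 13 + 5.7961/60 = 13.0966017
  hemisphere S, so the sign is −
  Lon: split at 3 digits → 179° and 26.9537′; 179 + 26.9537/60 = 179.4492283
  W → negative
Point 4:
  Lat: split at 2 digits → 11° and 52.4487′; 11 + 52.4487/60 = 11.8741450
  S ⇒ negate
  λ: degrees = first 3 digits = 63, minutes = 22.3914; 63 + 22.3914/60 = 63.3731900
  W ⇒ negate
Point 5:
  Lat: split at 2 digits → 69° and 35.1454′; 69 + 35.1454/60 = 69.5857567
  hemisphere S, so the sign is −
  λ: degrees = first 3 digits = 31, minutes = 2.47653; 31 + 2.47653/60 = 31.0412755
  W → negative
Point 6:
  Lat: split at 2 digits → 84° and 45.9219′; 84 + 45.9219/60 = 84.7653650
  S → negative
  Lon: split at 3 digits → 091° and 19.4929′; 91 + 19.4929/60 = 91.3248817
  W ⇒ negate

1. -32.068599, 145.869864
2. -19.179433, 0.847175
3. -13.096602, -179.449228
4. -11.874145, -63.373190
5. -69.585757, -31.041276
6. -84.765365, -91.324882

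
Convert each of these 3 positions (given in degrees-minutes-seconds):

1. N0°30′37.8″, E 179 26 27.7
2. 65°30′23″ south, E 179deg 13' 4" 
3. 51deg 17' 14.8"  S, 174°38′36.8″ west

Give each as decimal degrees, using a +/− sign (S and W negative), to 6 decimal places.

Point 1:
  Latitude: 0° + 30/60 + 37.8/3600 = 0 + 0.500000 + 0.010500 = 0.5105000
  N ⇒ keep positive
  Lon: 179° + 26/60 + 27.7/3600 = 179 + 0.433333 + 0.007694 = 179.4410278
  E ⇒ keep positive
Point 2:
  Lat: 65 + 30/60 + 23/3600 = 65.5063889
  hemisphere S, so the sign is −
  Lon: 179° + 13/60 + 4/3600 = 179 + 0.216667 + 0.001111 = 179.2177778
  E ⇒ keep positive
Point 3:
  φ: 17′ + 14.8″ = 17.24667′; 51 + 17.24667/60 = 51.2874444
  hemisphere S, so the sign is −
  λ: 174° + 38/60 + 36.8/3600 = 174 + 0.633333 + 0.010222 = 174.6435556
  W ⇒ negate

1. 0.510500, 179.441028
2. -65.506389, 179.217778
3. -51.287444, -174.643556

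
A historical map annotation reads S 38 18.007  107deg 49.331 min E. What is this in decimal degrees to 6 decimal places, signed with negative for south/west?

-38.300117, 107.822183

Lat: 18.007′ = 0.300117°; total 38.3001167
S → negative
Longitude: 107 + 49.331/60 = 107.8221833
E → positive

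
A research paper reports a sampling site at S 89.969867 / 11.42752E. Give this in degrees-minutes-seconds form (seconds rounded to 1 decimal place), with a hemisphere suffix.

φ: 0.969867 × 60 = 58.19202′ → 58′, remainder × 60 = 11.521″
Lon: 0.427520 × 60 = 25.65120′ → 25′, remainder × 60 = 39.072″

89°58′11.5″ S, 11°25′39.1″ E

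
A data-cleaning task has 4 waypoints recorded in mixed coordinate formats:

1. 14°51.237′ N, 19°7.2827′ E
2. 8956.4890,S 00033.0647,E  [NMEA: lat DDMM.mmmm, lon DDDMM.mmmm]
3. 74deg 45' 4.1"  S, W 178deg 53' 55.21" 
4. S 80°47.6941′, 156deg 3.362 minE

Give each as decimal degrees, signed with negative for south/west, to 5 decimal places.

1. 14.85395, 19.12138
2. -89.94148, 0.55108
3. -74.75114, -178.89867
4. -80.79490, 156.05603

Point 1:
  Latitude: 14 + 51.237/60 = 14.853950
  N → positive
  λ: 19 + 7.2827/60 = 19.121378
  E ⇒ keep positive
Point 2:
  φ: degrees = first 2 digits = 89, minutes = 56.489; 89 + 56.489/60 = 89.941483
  S → negative
  Lon: split at 3 digits → 000° and 33.0647′; 0 + 33.0647/60 = 0.551078
  E → positive
Point 3:
  Lat: 74 + 45/60 + 4.1/3600 = 74.751139
  hemisphere S, so the sign is −
  λ: 53′ + 55.21″ = 53.92017′; 178 + 53.92017/60 = 178.898669
  W → negative
Point 4:
  Lat: 47.6941′ = 0.794902°; total 80.794902
  S → negative
  Lon: 3.362′ = 0.056033°; total 156.056033
  E → positive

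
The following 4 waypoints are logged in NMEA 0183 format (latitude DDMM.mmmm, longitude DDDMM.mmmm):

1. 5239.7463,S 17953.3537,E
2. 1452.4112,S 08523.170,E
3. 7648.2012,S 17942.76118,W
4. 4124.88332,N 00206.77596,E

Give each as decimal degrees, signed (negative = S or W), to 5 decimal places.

1. -52.66244, 179.88923
2. -14.87352, 85.38617
3. -76.80335, -179.71269
4. 41.41472, 2.11293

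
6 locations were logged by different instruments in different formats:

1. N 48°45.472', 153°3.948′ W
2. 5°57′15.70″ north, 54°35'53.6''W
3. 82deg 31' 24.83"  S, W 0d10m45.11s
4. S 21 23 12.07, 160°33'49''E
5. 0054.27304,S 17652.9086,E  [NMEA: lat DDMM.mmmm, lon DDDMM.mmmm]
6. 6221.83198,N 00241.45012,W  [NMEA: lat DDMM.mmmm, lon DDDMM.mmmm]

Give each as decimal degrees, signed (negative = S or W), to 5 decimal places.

1. 48.75787, -153.06580
2. 5.95436, -54.59822
3. -82.52356, -0.17920
4. -21.38669, 160.56361
5. -0.90455, 176.88181
6. 62.36387, -2.69084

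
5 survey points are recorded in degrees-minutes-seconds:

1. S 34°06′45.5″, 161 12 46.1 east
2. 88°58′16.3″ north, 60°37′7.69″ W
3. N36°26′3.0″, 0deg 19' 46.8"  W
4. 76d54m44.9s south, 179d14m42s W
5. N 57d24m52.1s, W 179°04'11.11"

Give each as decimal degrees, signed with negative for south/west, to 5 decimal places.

Point 1:
  Lat: 34 + 6/60 + 45.5/3600 = 34.112639
  S ⇒ negate
  λ: 161 + 12/60 + 46.1/3600 = 161.212806
  E → positive
Point 2:
  φ: 58′ + 16.3″ = 58.27167′; 88 + 58.27167/60 = 88.971194
  N ⇒ keep positive
  Lon: 60 + 37/60 + 7.69/3600 = 60.618803
  W → negative
Point 3:
  φ: 26′ + 3″ = 26.05000′; 36 + 26.05000/60 = 36.434167
  N → positive
  Longitude: 0 + 19/60 + 46.8/3600 = 0.329667
  W → negative
Point 4:
  Lat: 54′ + 44.9″ = 54.74833′; 76 + 54.74833/60 = 76.912472
  hemisphere S, so the sign is −
  λ: 179° + 14/60 + 42/3600 = 179 + 0.233333 + 0.011667 = 179.245000
  W ⇒ negate
Point 5:
  φ: 24′ + 52.1″ = 24.86833′; 57 + 24.86833/60 = 57.414472
  N → positive
  Longitude: 4′ + 11.11″ = 4.18517′; 179 + 4.18517/60 = 179.069753
  W → negative

1. -34.11264, 161.21281
2. 88.97119, -60.61880
3. 36.43417, -0.32967
4. -76.91247, -179.24500
5. 57.41447, -179.06975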